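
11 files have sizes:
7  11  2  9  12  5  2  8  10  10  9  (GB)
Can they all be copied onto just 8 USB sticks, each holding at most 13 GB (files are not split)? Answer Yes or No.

A valid assignment using 8 USB sticks:
  USB stick 1: 12 = 12
  USB stick 2: 11 + 2 = 13
  USB stick 3: 10 + 2 = 12
  USB stick 4: 10 = 10
  USB stick 5: 9 = 9
  USB stick 6: 9 = 9
  USB stick 7: 8 + 5 = 13
  USB stick 8: 7 = 7
Every load is within 13 GB, so 8 USB sticks suffice.

Yes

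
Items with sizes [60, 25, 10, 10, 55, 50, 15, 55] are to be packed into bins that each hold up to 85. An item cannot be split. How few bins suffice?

4

Total = 60 + 55 + 55 + 50 + 25 + 15 + 10 + 10 = 280.
Lower bound: ⌈280/85⌉ = 4 bins.
A packing using 4 bins:
  bin 1: 60 + 25 = 85
  bin 2: 55 + 15 + 10 = 80
  bin 3: 55 + 10 = 65
  bin 4: 50 = 50
This matches the lower bound, so 4 is optimal.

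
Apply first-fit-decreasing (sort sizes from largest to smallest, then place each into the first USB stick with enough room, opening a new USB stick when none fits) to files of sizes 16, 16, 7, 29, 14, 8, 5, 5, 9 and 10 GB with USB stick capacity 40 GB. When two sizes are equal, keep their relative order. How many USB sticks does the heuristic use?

Sorted descending: 29, 16, 16, 14, 10, 9, 8, 7, 5, 5.
  29 → USB stick 1 (new)  [load 29/40]
  16 → USB stick 2 (new)  [load 16/40]
  16 → USB stick 2  [load 32/40]
  14 → USB stick 3 (new)  [load 14/40]
  10 → USB stick 1  [load 39/40]
  9 → USB stick 3  [load 23/40]
  8 → USB stick 2  [load 40/40]
  7 → USB stick 3  [load 30/40]
  5 → USB stick 3  [load 35/40]
  5 → USB stick 3  [load 40/40]
3 USB sticks opened.

3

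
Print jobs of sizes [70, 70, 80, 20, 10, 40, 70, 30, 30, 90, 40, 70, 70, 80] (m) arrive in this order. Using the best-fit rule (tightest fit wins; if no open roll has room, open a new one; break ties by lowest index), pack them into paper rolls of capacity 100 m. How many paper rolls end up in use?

9

  70 → roll 1 (new)  [load 70/100]
  70 → roll 2 (new)  [load 70/100]
  80 → roll 3 (new)  [load 80/100]
  20 → roll 3  [load 100/100]
  10 → roll 1  [load 80/100]
  40 → roll 4 (new)  [load 40/100]
  70 → roll 5 (new)  [load 70/100]
  30 → roll 2  [load 100/100]
  30 → roll 5  [load 100/100]
  90 → roll 6 (new)  [load 90/100]
  40 → roll 4  [load 80/100]
  70 → roll 7 (new)  [load 70/100]
  70 → roll 8 (new)  [load 70/100]
  80 → roll 9 (new)  [load 80/100]
9 paper rolls opened.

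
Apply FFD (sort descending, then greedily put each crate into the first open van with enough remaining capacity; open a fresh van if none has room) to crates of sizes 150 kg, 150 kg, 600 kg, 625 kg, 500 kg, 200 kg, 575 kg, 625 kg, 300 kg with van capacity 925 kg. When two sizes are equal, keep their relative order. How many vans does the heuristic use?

Sorted descending: 625, 625, 600, 575, 500, 300, 200, 150, 150.
  625 → van 1 (new)  [load 625/925]
  625 → van 2 (new)  [load 625/925]
  600 → van 3 (new)  [load 600/925]
  575 → van 4 (new)  [load 575/925]
  500 → van 5 (new)  [load 500/925]
  300 → van 1  [load 925/925]
  200 → van 2  [load 825/925]
  150 → van 3  [load 750/925]
  150 → van 3  [load 900/925]
5 vans opened.

5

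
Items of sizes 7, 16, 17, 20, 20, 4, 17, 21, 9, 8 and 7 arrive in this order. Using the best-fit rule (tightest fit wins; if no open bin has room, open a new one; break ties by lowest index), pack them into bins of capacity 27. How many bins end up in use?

  7 → bin 1 (new)  [load 7/27]
  16 → bin 1  [load 23/27]
  17 → bin 2 (new)  [load 17/27]
  20 → bin 3 (new)  [load 20/27]
  20 → bin 4 (new)  [load 20/27]
  4 → bin 1  [load 27/27]
  17 → bin 5 (new)  [load 17/27]
  21 → bin 6 (new)  [load 21/27]
  9 → bin 2  [load 26/27]
  8 → bin 5  [load 25/27]
  7 → bin 3  [load 27/27]
6 bins opened.

6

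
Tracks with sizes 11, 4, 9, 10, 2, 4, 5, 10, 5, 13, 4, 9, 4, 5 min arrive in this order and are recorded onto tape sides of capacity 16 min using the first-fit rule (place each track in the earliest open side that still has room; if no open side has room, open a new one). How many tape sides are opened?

  11 → side 1 (new)  [load 11/16]
  4 → side 1  [load 15/16]
  9 → side 2 (new)  [load 9/16]
  10 → side 3 (new)  [load 10/16]
  2 → side 2  [load 11/16]
  4 → side 2  [load 15/16]
  5 → side 3  [load 15/16]
  10 → side 4 (new)  [load 10/16]
  5 → side 4  [load 15/16]
  13 → side 5 (new)  [load 13/16]
  4 → side 6 (new)  [load 4/16]
  9 → side 6  [load 13/16]
  4 → side 7 (new)  [load 4/16]
  5 → side 7  [load 9/16]
7 tape sides opened.

7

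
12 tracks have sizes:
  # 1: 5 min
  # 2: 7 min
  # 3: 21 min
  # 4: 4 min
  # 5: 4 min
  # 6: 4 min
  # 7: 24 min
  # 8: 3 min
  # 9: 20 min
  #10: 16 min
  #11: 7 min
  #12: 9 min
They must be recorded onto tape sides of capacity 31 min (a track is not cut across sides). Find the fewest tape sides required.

Total = 24 + 21 + 20 + 16 + 9 + 7 + 7 + 5 + 4 + 4 + 4 + 3 = 124 min.
Lower bound: ⌈124/31⌉ = 4 tape sides.
A packing using 5 tape sides:
  side 1: 24 + 7 = 31
  side 2: 21 + 9 = 30
  side 3: 20 + 7 + 4 = 31
  side 4: 16 + 5 + 4 + 4 = 29
  side 5: 3 = 3
No arrangement into 4 tape sides stays within capacity, so 5 is optimal.

5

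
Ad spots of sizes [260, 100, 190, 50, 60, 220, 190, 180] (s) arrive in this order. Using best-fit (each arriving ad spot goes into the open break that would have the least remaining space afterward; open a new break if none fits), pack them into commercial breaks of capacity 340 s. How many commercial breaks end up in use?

  260 → break 1 (new)  [load 260/340]
  100 → break 2 (new)  [load 100/340]
  190 → break 2  [load 290/340]
  50 → break 2  [load 340/340]
  60 → break 1  [load 320/340]
  220 → break 3 (new)  [load 220/340]
  190 → break 4 (new)  [load 190/340]
  180 → break 5 (new)  [load 180/340]
5 commercial breaks opened.

5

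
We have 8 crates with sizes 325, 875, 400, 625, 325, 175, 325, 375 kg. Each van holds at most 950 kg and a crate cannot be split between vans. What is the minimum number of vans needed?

4

Total = 875 + 625 + 400 + 375 + 325 + 325 + 325 + 175 = 3425 kg.
Lower bound: ⌈3425/950⌉ = 4 vans.
A packing using 4 vans:
  van 1: 875 = 875
  van 2: 625 + 325 = 950
  van 3: 400 + 375 + 175 = 950
  van 4: 325 + 325 = 650
This matches the lower bound, so 4 is optimal.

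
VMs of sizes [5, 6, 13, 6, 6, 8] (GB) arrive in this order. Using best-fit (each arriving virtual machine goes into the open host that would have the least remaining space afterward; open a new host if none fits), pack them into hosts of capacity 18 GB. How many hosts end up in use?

3

  5 → host 1 (new)  [load 5/18]
  6 → host 1  [load 11/18]
  13 → host 2 (new)  [load 13/18]
  6 → host 1  [load 17/18]
  6 → host 3 (new)  [load 6/18]
  8 → host 3  [load 14/18]
3 hosts opened.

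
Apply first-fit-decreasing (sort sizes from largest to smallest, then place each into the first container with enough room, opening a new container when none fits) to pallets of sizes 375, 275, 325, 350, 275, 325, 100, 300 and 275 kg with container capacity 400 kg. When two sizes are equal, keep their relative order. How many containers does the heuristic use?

8

Sorted descending: 375, 350, 325, 325, 300, 275, 275, 275, 100.
  375 → container 1 (new)  [load 375/400]
  350 → container 2 (new)  [load 350/400]
  325 → container 3 (new)  [load 325/400]
  325 → container 4 (new)  [load 325/400]
  300 → container 5 (new)  [load 300/400]
  275 → container 6 (new)  [load 275/400]
  275 → container 7 (new)  [load 275/400]
  275 → container 8 (new)  [load 275/400]
  100 → container 5  [load 400/400]
8 containers opened.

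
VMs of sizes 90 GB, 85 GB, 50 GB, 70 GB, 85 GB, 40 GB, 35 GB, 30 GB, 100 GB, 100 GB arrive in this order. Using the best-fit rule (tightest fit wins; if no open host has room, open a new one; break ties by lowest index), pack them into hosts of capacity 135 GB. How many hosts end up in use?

6

  90 → host 1 (new)  [load 90/135]
  85 → host 2 (new)  [load 85/135]
  50 → host 2  [load 135/135]
  70 → host 3 (new)  [load 70/135]
  85 → host 4 (new)  [load 85/135]
  40 → host 1  [load 130/135]
  35 → host 4  [load 120/135]
  30 → host 3  [load 100/135]
  100 → host 5 (new)  [load 100/135]
  100 → host 6 (new)  [load 100/135]
6 hosts opened.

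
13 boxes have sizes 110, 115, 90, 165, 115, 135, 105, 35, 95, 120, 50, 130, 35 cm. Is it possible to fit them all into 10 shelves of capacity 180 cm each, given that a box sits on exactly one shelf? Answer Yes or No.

A valid assignment using 10 shelves:
  shelf 1: 165 = 165
  shelf 2: 135 + 35 = 170
  shelf 3: 130 + 50 = 180
  shelf 4: 120 + 35 = 155
  shelf 5: 115 = 115
  shelf 6: 115 = 115
  shelf 7: 110 = 110
  shelf 8: 105 = 105
  shelf 9: 95 = 95
  shelf 10: 90 = 90
Every load is within 180 cm, so 10 shelves suffice.

Yes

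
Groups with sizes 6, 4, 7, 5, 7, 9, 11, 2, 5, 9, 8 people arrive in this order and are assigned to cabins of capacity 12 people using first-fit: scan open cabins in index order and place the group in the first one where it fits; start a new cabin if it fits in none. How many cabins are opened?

  6 → cabin 1 (new)  [load 6/12]
  4 → cabin 1  [load 10/12]
  7 → cabin 2 (new)  [load 7/12]
  5 → cabin 2  [load 12/12]
  7 → cabin 3 (new)  [load 7/12]
  9 → cabin 4 (new)  [load 9/12]
  11 → cabin 5 (new)  [load 11/12]
  2 → cabin 1  [load 12/12]
  5 → cabin 3  [load 12/12]
  9 → cabin 6 (new)  [load 9/12]
  8 → cabin 7 (new)  [load 8/12]
7 cabins opened.

7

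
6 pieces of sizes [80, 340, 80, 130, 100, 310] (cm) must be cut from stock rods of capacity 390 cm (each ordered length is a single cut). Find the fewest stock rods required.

3

Total = 340 + 310 + 130 + 100 + 80 + 80 = 1040 cm.
Lower bound: ⌈1040/390⌉ = 3 stock rods.
A packing using 3 stock rods:
  stock rod 1: 340 = 340
  stock rod 2: 310 + 80 = 390
  stock rod 3: 130 + 100 + 80 = 310
This matches the lower bound, so 3 is optimal.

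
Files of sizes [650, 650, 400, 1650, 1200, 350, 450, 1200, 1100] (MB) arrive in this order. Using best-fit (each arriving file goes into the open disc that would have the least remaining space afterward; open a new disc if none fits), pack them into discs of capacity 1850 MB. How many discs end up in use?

  650 → disc 1 (new)  [load 650/1850]
  650 → disc 1  [load 1300/1850]
  400 → disc 1  [load 1700/1850]
  1650 → disc 2 (new)  [load 1650/1850]
  1200 → disc 3 (new)  [load 1200/1850]
  350 → disc 3  [load 1550/1850]
  450 → disc 4 (new)  [load 450/1850]
  1200 → disc 4  [load 1650/1850]
  1100 → disc 5 (new)  [load 1100/1850]
5 discs opened.

5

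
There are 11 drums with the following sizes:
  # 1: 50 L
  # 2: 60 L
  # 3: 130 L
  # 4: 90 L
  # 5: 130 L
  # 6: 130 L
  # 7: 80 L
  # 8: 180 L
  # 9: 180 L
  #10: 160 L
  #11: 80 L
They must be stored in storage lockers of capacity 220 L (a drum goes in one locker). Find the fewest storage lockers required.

7

Total = 180 + 180 + 160 + 130 + 130 + 130 + 90 + 80 + 80 + 60 + 50 = 1270 L.
Lower bound: ⌈1270/220⌉ = 6 storage lockers.
A packing using 7 storage lockers:
  locker 1: 180 = 180
  locker 2: 180 = 180
  locker 3: 160 + 60 = 220
  locker 4: 130 + 90 = 220
  locker 5: 130 + 80 = 210
  locker 6: 130 + 80 = 210
  locker 7: 50 = 50
No arrangement into 6 storage lockers stays within capacity, so 7 is optimal.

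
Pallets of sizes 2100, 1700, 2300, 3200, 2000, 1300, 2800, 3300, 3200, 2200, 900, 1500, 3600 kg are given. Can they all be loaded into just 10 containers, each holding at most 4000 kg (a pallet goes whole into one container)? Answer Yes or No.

A valid assignment using 9 containers:
  container 1: 3600 = 3600
  container 2: 3300 = 3300
  container 3: 3200 = 3200
  container 4: 3200 = 3200
  container 5: 2800 + 900 = 3700
  container 6: 2300 + 1700 = 4000
  container 7: 2200 + 1500 = 3700
  container 8: 2100 + 1300 = 3400
  container 9: 2000 = 2000
That uses only 9 ≤ 10, so 10 containers are enough.

Yes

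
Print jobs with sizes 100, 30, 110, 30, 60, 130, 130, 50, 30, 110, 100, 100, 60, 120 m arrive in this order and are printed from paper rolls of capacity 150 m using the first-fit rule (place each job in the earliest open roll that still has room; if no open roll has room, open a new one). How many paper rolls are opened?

  100 → roll 1 (new)  [load 100/150]
  30 → roll 1  [load 130/150]
  110 → roll 2 (new)  [load 110/150]
  30 → roll 2  [load 140/150]
  60 → roll 3 (new)  [load 60/150]
  130 → roll 4 (new)  [load 130/150]
  130 → roll 5 (new)  [load 130/150]
  50 → roll 3  [load 110/150]
  30 → roll 3  [load 140/150]
  110 → roll 6 (new)  [load 110/150]
  100 → roll 7 (new)  [load 100/150]
  100 → roll 8 (new)  [load 100/150]
  60 → roll 9 (new)  [load 60/150]
  120 → roll 10 (new)  [load 120/150]
10 paper rolls opened.

10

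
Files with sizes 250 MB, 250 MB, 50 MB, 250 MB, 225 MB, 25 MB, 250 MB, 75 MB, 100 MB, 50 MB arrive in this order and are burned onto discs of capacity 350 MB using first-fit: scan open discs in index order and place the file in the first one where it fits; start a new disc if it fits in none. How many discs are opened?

  250 → disc 1 (new)  [load 250/350]
  250 → disc 2 (new)  [load 250/350]
  50 → disc 1  [load 300/350]
  250 → disc 3 (new)  [load 250/350]
  225 → disc 4 (new)  [load 225/350]
  25 → disc 1  [load 325/350]
  250 → disc 5 (new)  [load 250/350]
  75 → disc 2  [load 325/350]
  100 → disc 3  [load 350/350]
  50 → disc 4  [load 275/350]
5 discs opened.

5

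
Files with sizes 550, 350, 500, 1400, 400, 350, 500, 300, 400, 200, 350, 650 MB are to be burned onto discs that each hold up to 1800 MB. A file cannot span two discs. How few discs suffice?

4

Total = 1400 + 650 + 550 + 500 + 500 + 400 + 400 + 350 + 350 + 350 + 300 + 200 = 5950 MB.
Lower bound: ⌈5950/1800⌉ = 4 discs.
A packing using 4 discs:
  disc 1: 1400 + 400 = 1800
  disc 2: 650 + 550 + 500 = 1700
  disc 3: 500 + 400 + 350 + 350 + 200 = 1800
  disc 4: 350 + 300 = 650
This matches the lower bound, so 4 is optimal.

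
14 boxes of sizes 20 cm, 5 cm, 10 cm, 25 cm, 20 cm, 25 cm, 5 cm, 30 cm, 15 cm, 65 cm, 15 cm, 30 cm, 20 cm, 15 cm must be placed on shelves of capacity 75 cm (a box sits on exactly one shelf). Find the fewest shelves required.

Total = 65 + 30 + 30 + 25 + 25 + 20 + 20 + 20 + 15 + 15 + 15 + 10 + 5 + 5 = 300 cm.
Lower bound: ⌈300/75⌉ = 4 shelves.
A packing using 4 shelves:
  shelf 1: 65 + 10 = 75
  shelf 2: 30 + 30 + 15 = 75
  shelf 3: 25 + 25 + 20 + 5 = 75
  shelf 4: 20 + 20 + 15 + 15 + 5 = 75
This matches the lower bound, so 4 is optimal.

4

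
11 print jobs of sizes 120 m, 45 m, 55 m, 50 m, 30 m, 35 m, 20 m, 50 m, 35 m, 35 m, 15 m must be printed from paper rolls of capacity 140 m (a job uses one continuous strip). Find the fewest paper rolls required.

Total = 120 + 55 + 50 + 50 + 45 + 35 + 35 + 35 + 30 + 20 + 15 = 490 m.
Lower bound: ⌈490/140⌉ = 4 paper rolls.
A packing using 4 paper rolls:
  roll 1: 120 + 20 = 140
  roll 2: 55 + 50 + 35 = 140
  roll 3: 50 + 45 + 35 = 130
  roll 4: 35 + 30 + 15 = 80
This matches the lower bound, so 4 is optimal.

4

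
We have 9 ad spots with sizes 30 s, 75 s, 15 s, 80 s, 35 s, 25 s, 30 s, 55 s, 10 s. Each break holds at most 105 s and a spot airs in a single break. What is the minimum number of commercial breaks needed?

4

Total = 80 + 75 + 55 + 35 + 30 + 30 + 25 + 15 + 10 = 355 s.
Lower bound: ⌈355/105⌉ = 4 commercial breaks.
A packing using 4 commercial breaks:
  break 1: 80 + 25 = 105
  break 2: 75 + 30 = 105
  break 3: 55 + 35 + 15 = 105
  break 4: 30 + 10 = 40
This matches the lower bound, so 4 is optimal.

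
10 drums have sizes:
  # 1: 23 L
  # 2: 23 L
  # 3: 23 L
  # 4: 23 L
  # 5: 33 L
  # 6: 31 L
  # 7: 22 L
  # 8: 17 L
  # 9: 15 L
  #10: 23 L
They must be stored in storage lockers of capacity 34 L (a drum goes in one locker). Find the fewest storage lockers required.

Total = 33 + 31 + 23 + 23 + 23 + 23 + 23 + 22 + 17 + 15 = 233 L.
Lower bound: ⌈233/34⌉ = 7 storage lockers.
Also, 8 drums each exceed 17 L, and no two of those can share a locker, so at least 8 storage lockers are needed.
A packing using 9 storage lockers:
  locker 1: 33 = 33
  locker 2: 31 = 31
  locker 3: 23 = 23
  locker 4: 23 = 23
  locker 5: 23 = 23
  locker 6: 23 = 23
  locker 7: 23 = 23
  locker 8: 22 = 22
  locker 9: 17 + 15 = 32
No arrangement into 8 storage lockers stays within capacity, so 9 is optimal.

9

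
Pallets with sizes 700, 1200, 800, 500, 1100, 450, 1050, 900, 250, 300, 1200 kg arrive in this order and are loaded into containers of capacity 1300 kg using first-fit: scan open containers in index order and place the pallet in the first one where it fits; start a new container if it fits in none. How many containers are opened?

  700 → container 1 (new)  [load 700/1300]
  1200 → container 2 (new)  [load 1200/1300]
  800 → container 3 (new)  [load 800/1300]
  500 → container 1  [load 1200/1300]
  1100 → container 4 (new)  [load 1100/1300]
  450 → container 3  [load 1250/1300]
  1050 → container 5 (new)  [load 1050/1300]
  900 → container 6 (new)  [load 900/1300]
  250 → container 5  [load 1300/1300]
  300 → container 6  [load 1200/1300]
  1200 → container 7 (new)  [load 1200/1300]
7 containers opened.

7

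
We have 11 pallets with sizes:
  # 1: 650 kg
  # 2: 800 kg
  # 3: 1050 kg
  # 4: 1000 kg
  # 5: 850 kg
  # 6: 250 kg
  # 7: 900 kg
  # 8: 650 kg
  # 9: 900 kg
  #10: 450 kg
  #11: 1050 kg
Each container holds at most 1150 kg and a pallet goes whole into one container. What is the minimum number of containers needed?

9

Total = 1050 + 1050 + 1000 + 900 + 900 + 850 + 800 + 650 + 650 + 450 + 250 = 8550 kg.
Lower bound: ⌈8550/1150⌉ = 8 containers.
Also, 9 pallets each exceed 575 kg, and no two of those can share a container, so at least 9 containers are needed.
A packing using 9 containers:
  container 1: 1050 = 1050
  container 2: 1050 = 1050
  container 3: 1000 = 1000
  container 4: 900 + 250 = 1150
  container 5: 900 = 900
  container 6: 850 = 850
  container 7: 800 = 800
  container 8: 650 + 450 = 1100
  container 9: 650 = 650
This matches the lower bound, so 9 is optimal.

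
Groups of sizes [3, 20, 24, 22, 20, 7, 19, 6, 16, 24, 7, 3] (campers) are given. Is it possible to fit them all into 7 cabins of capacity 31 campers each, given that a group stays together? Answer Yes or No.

Yes

A valid assignment using 7 cabins:
  cabin 1: 24 + 7 = 31
  cabin 2: 24 + 7 = 31
  cabin 3: 22 + 6 + 3 = 31
  cabin 4: 20 + 3 = 23
  cabin 5: 20 = 20
  cabin 6: 19 = 19
  cabin 7: 16 = 16
Every load is within 31 campers, so 7 cabins suffice.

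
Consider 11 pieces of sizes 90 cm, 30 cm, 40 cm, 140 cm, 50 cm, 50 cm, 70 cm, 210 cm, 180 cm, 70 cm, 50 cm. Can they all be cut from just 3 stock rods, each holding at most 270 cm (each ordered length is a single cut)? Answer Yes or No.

No

Total = 980 cm; ⌈980/270⌉ = 4.
At least 4 stock rods are required, but only 3 are allowed.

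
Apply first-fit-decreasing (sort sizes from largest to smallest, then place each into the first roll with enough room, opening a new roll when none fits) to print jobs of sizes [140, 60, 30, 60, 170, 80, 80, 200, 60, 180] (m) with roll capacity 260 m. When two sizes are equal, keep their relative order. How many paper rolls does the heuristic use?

Sorted descending: 200, 180, 170, 140, 80, 80, 60, 60, 60, 30.
  200 → roll 1 (new)  [load 200/260]
  180 → roll 2 (new)  [load 180/260]
  170 → roll 3 (new)  [load 170/260]
  140 → roll 4 (new)  [load 140/260]
  80 → roll 2  [load 260/260]
  80 → roll 3  [load 250/260]
  60 → roll 1  [load 260/260]
  60 → roll 4  [load 200/260]
  60 → roll 4  [load 260/260]
  30 → roll 5 (new)  [load 30/260]
5 paper rolls opened.

5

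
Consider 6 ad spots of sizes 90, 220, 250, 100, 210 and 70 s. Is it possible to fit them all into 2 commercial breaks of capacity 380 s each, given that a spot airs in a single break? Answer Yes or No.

No

Total = 940 s; ⌈940/380⌉ = 3.
At least 3 commercial breaks are required, but only 2 are allowed.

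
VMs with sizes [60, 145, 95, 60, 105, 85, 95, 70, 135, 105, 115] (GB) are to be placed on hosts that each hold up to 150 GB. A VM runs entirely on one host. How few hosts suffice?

9

Total = 145 + 135 + 115 + 105 + 105 + 95 + 95 + 85 + 70 + 60 + 60 = 1070 GB.
Lower bound: ⌈1070/150⌉ = 8 hosts.
A packing using 9 hosts:
  host 1: 145 = 145
  host 2: 135 = 135
  host 3: 115 = 115
  host 4: 105 = 105
  host 5: 105 = 105
  host 6: 95 = 95
  host 7: 95 = 95
  host 8: 85 + 60 = 145
  host 9: 70 + 60 = 130
No arrangement into 8 hosts stays within capacity, so 9 is optimal.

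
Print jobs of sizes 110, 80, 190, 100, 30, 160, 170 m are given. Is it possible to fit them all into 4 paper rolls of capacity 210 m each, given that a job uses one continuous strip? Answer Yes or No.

No

Total = 840 m; ⌈840/210⌉ = 4.
The bound of 4 does not rule out 4, but exhaustive search shows no assignment into 4 paper rolls of capacity 210 m exists — the minimum is 5.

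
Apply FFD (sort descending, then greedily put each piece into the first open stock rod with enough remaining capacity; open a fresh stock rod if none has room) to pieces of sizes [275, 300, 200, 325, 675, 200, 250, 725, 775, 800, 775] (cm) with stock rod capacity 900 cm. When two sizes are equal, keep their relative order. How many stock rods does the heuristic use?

Sorted descending: 800, 775, 775, 725, 675, 325, 300, 275, 250, 200, 200.
  800 → stock rod 1 (new)  [load 800/900]
  775 → stock rod 2 (new)  [load 775/900]
  775 → stock rod 3 (new)  [load 775/900]
  725 → stock rod 4 (new)  [load 725/900]
  675 → stock rod 5 (new)  [load 675/900]
  325 → stock rod 6 (new)  [load 325/900]
  300 → stock rod 6  [load 625/900]
  275 → stock rod 6  [load 900/900]
  250 → stock rod 7 (new)  [load 250/900]
  200 → stock rod 5  [load 875/900]
  200 → stock rod 7  [load 450/900]
7 stock rods opened.

7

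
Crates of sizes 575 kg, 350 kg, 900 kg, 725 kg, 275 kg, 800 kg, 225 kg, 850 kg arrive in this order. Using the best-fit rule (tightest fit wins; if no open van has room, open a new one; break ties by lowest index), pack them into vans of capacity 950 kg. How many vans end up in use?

6

  575 → van 1 (new)  [load 575/950]
  350 → van 1  [load 925/950]
  900 → van 2 (new)  [load 900/950]
  725 → van 3 (new)  [load 725/950]
  275 → van 4 (new)  [load 275/950]
  800 → van 5 (new)  [load 800/950]
  225 → van 3  [load 950/950]
  850 → van 6 (new)  [load 850/950]
6 vans opened.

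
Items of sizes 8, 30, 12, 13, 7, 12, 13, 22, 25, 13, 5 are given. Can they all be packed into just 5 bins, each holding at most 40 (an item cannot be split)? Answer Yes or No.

A valid assignment using 5 bins:
  bin 1: 30 + 8 = 38
  bin 2: 25 + 13 = 38
  bin 3: 22 + 13 + 5 = 40
  bin 4: 13 + 12 + 12 = 37
  bin 5: 7 = 7
Every load is within 40, so 5 bins suffice.

Yes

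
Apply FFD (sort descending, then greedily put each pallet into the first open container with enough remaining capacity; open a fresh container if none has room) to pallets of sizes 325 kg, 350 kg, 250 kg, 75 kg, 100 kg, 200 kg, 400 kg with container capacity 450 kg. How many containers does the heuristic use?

4

Sorted descending: 400, 350, 325, 250, 200, 100, 75.
  400 → container 1 (new)  [load 400/450]
  350 → container 2 (new)  [load 350/450]
  325 → container 3 (new)  [load 325/450]
  250 → container 4 (new)  [load 250/450]
  200 → container 4  [load 450/450]
  100 → container 2  [load 450/450]
  75 → container 3  [load 400/450]
4 containers opened.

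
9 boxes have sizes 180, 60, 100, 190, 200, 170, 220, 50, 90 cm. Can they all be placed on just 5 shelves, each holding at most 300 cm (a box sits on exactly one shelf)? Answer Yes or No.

A valid assignment using 5 shelves:
  shelf 1: 220 + 60 = 280
  shelf 2: 200 + 100 = 300
  shelf 3: 190 + 90 = 280
  shelf 4: 180 + 50 = 230
  shelf 5: 170 = 170
Every load is within 300 cm, so 5 shelves suffice.

Yes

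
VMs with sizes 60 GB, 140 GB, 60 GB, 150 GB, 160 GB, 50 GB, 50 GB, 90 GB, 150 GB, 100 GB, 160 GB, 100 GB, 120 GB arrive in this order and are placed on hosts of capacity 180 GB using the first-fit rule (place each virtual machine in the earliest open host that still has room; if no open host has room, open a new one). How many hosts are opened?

  60 → host 1 (new)  [load 60/180]
  140 → host 2 (new)  [load 140/180]
  60 → host 1  [load 120/180]
  150 → host 3 (new)  [load 150/180]
  160 → host 4 (new)  [load 160/180]
  50 → host 1  [load 170/180]
  50 → host 5 (new)  [load 50/180]
  90 → host 5  [load 140/180]
  150 → host 6 (new)  [load 150/180]
  100 → host 7 (new)  [load 100/180]
  160 → host 8 (new)  [load 160/180]
  100 → host 9 (new)  [load 100/180]
  120 → host 10 (new)  [load 120/180]
10 hosts opened.

10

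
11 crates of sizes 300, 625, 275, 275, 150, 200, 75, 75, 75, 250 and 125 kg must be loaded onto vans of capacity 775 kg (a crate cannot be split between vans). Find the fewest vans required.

Total = 625 + 300 + 275 + 275 + 250 + 200 + 150 + 125 + 75 + 75 + 75 = 2425 kg.
Lower bound: ⌈2425/775⌉ = 4 vans.
A packing using 4 vans:
  van 1: 625 + 150 = 775
  van 2: 300 + 275 + 200 = 775
  van 3: 275 + 250 + 125 + 75 = 725
  van 4: 75 + 75 = 150
This matches the lower bound, so 4 is optimal.

4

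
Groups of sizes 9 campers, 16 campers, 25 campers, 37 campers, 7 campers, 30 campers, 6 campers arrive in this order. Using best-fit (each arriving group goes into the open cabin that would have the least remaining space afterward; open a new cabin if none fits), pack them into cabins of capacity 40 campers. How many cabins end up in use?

4

  9 → cabin 1 (new)  [load 9/40]
  16 → cabin 1  [load 25/40]
  25 → cabin 2 (new)  [load 25/40]
  37 → cabin 3 (new)  [load 37/40]
  7 → cabin 1  [load 32/40]
  30 → cabin 4 (new)  [load 30/40]
  6 → cabin 1  [load 38/40]
4 cabins opened.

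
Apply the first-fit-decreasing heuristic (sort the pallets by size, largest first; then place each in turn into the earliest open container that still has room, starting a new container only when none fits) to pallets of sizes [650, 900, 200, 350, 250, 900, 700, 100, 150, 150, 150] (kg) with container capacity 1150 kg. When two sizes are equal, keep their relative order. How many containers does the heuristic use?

Sorted descending: 900, 900, 700, 650, 350, 250, 200, 150, 150, 150, 100.
  900 → container 1 (new)  [load 900/1150]
  900 → container 2 (new)  [load 900/1150]
  700 → container 3 (new)  [load 700/1150]
  650 → container 4 (new)  [load 650/1150]
  350 → container 3  [load 1050/1150]
  250 → container 1  [load 1150/1150]
  200 → container 2  [load 1100/1150]
  150 → container 4  [load 800/1150]
  150 → container 4  [load 950/1150]
  150 → container 4  [load 1100/1150]
  100 → container 3  [load 1150/1150]
4 containers opened.

4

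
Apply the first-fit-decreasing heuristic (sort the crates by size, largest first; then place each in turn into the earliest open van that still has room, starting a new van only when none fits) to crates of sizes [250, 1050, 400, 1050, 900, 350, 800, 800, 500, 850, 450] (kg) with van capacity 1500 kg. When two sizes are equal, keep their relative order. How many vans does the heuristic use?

Sorted descending: 1050, 1050, 900, 850, 800, 800, 500, 450, 400, 350, 250.
  1050 → van 1 (new)  [load 1050/1500]
  1050 → van 2 (new)  [load 1050/1500]
  900 → van 3 (new)  [load 900/1500]
  850 → van 4 (new)  [load 850/1500]
  800 → van 5 (new)  [load 800/1500]
  800 → van 6 (new)  [load 800/1500]
  500 → van 3  [load 1400/1500]
  450 → van 1  [load 1500/1500]
  400 → van 2  [load 1450/1500]
  350 → van 4  [load 1200/1500]
  250 → van 4  [load 1450/1500]
6 vans opened.

6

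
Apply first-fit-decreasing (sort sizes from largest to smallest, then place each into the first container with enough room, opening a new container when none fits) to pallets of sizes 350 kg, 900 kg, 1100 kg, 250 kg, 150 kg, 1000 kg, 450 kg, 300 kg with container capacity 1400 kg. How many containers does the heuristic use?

Sorted descending: 1100, 1000, 900, 450, 350, 300, 250, 150.
  1100 → container 1 (new)  [load 1100/1400]
  1000 → container 2 (new)  [load 1000/1400]
  900 → container 3 (new)  [load 900/1400]
  450 → container 3  [load 1350/1400]
  350 → container 2  [load 1350/1400]
  300 → container 1  [load 1400/1400]
  250 → container 4 (new)  [load 250/1400]
  150 → container 4  [load 400/1400]
4 containers opened.

4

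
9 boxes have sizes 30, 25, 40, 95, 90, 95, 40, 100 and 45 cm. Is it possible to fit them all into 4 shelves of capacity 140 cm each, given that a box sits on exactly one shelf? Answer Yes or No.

No

Total = 560 cm; ⌈560/140⌉ = 4.
The bound of 4 does not rule out 4, but exhaustive search shows no assignment into 4 shelves of capacity 140 cm exists — the minimum is 5.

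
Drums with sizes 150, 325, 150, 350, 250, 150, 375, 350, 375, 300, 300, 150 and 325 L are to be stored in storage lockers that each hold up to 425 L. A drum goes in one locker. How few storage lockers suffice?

Total = 375 + 375 + 350 + 350 + 325 + 325 + 300 + 300 + 250 + 150 + 150 + 150 + 150 = 3550 L.
Lower bound: ⌈3550/425⌉ = 9 storage lockers.
A packing using 11 storage lockers:
  locker 1: 375 = 375
  locker 2: 375 = 375
  locker 3: 350 = 350
  locker 4: 350 = 350
  locker 5: 325 = 325
  locker 6: 325 = 325
  locker 7: 300 = 300
  locker 8: 300 = 300
  locker 9: 250 + 150 = 400
  locker 10: 150 + 150 = 300
  locker 11: 150 = 150
No arrangement into 10 storage lockers stays within capacity, so 11 is optimal.

11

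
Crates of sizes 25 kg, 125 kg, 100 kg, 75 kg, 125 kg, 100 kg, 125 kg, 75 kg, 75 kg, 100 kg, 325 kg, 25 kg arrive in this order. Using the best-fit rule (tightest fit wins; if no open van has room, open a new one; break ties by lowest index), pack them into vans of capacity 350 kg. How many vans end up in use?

4

  25 → van 1 (new)  [load 25/350]
  125 → van 1  [load 150/350]
  100 → van 1  [load 250/350]
  75 → van 1  [load 325/350]
  125 → van 2 (new)  [load 125/350]
  100 → van 2  [load 225/350]
  125 → van 2  [load 350/350]
  75 → van 3 (new)  [load 75/350]
  75 → van 3  [load 150/350]
  100 → van 3  [load 250/350]
  325 → van 4 (new)  [load 325/350]
  25 → van 1  [load 350/350]
4 vans opened.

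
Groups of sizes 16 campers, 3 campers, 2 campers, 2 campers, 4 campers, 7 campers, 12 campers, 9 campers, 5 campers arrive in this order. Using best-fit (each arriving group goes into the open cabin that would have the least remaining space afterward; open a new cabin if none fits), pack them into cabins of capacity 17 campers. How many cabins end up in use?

  16 → cabin 1 (new)  [load 16/17]
  3 → cabin 2 (new)  [load 3/17]
  2 → cabin 2  [load 5/17]
  2 → cabin 2  [load 7/17]
  4 → cabin 2  [load 11/17]
  7 → cabin 3 (new)  [load 7/17]
  12 → cabin 4 (new)  [load 12/17]
  9 → cabin 3  [load 16/17]
  5 → cabin 4  [load 17/17]
4 cabins opened.

4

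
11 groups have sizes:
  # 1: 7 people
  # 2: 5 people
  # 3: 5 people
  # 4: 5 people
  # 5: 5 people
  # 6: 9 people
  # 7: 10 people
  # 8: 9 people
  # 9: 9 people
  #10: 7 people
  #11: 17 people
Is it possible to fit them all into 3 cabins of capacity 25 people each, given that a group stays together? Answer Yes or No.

Total = 88 people; ⌈88/25⌉ = 4.
At least 4 cabins are required, but only 3 are allowed.

No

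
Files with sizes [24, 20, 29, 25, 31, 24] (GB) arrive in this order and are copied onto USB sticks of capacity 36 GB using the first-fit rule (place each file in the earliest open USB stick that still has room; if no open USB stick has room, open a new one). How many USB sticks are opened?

6

  24 → USB stick 1 (new)  [load 24/36]
  20 → USB stick 2 (new)  [load 20/36]
  29 → USB stick 3 (new)  [load 29/36]
  25 → USB stick 4 (new)  [load 25/36]
  31 → USB stick 5 (new)  [load 31/36]
  24 → USB stick 6 (new)  [load 24/36]
6 USB sticks opened.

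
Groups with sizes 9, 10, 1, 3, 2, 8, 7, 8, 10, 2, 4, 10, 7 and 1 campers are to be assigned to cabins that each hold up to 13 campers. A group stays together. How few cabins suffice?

Total = 10 + 10 + 10 + 9 + 8 + 8 + 7 + 7 + 4 + 3 + 2 + 2 + 1 + 1 = 82 campers.
Lower bound: ⌈82/13⌉ = 7 cabins.
Also, 8 groups each exceed 13/2 campers, and no two of those can share a cabin, so at least 8 cabins are needed.
A packing using 8 cabins:
  cabin 1: 10 + 3 = 13
  cabin 2: 10 + 2 + 1 = 13
  cabin 3: 10 + 2 + 1 = 13
  cabin 4: 9 + 4 = 13
  cabin 5: 8 = 8
  cabin 6: 8 = 8
  cabin 7: 7 = 7
  cabin 8: 7 = 7
This matches the lower bound, so 8 is optimal.

8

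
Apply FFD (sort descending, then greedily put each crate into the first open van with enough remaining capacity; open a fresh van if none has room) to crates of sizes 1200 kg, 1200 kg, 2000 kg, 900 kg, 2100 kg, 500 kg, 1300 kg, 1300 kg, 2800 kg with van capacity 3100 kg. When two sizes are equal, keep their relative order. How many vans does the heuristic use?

5

Sorted descending: 2800, 2100, 2000, 1300, 1300, 1200, 1200, 900, 500.
  2800 → van 1 (new)  [load 2800/3100]
  2100 → van 2 (new)  [load 2100/3100]
  2000 → van 3 (new)  [load 2000/3100]
  1300 → van 4 (new)  [load 1300/3100]
  1300 → van 4  [load 2600/3100]
  1200 → van 5 (new)  [load 1200/3100]
  1200 → van 5  [load 2400/3100]
  900 → van 2  [load 3000/3100]
  500 → van 3  [load 2500/3100]
5 vans opened.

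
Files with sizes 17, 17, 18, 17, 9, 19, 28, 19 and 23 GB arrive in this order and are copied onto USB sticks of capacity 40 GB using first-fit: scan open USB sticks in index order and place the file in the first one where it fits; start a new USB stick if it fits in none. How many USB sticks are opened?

6

  17 → USB stick 1 (new)  [load 17/40]
  17 → USB stick 1  [load 34/40]
  18 → USB stick 2 (new)  [load 18/40]
  17 → USB stick 2  [load 35/40]
  9 → USB stick 3 (new)  [load 9/40]
  19 → USB stick 3  [load 28/40]
  28 → USB stick 4 (new)  [load 28/40]
  19 → USB stick 5 (new)  [load 19/40]
  23 → USB stick 6 (new)  [load 23/40]
6 USB sticks opened.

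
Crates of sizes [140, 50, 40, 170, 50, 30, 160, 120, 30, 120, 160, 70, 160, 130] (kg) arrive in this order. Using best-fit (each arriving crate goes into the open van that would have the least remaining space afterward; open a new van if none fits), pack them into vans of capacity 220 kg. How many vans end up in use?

  140 → van 1 (new)  [load 140/220]
  50 → van 1  [load 190/220]
  40 → van 2 (new)  [load 40/220]
  170 → van 2  [load 210/220]
  50 → van 3 (new)  [load 50/220]
  30 → van 1  [load 220/220]
  160 → van 3  [load 210/220]
  120 → van 4 (new)  [load 120/220]
  30 → van 4  [load 150/220]
  120 → van 5 (new)  [load 120/220]
  160 → van 6 (new)  [load 160/220]
  70 → van 4  [load 220/220]
  160 → van 7 (new)  [load 160/220]
  130 → van 8 (new)  [load 130/220]
8 vans opened.

8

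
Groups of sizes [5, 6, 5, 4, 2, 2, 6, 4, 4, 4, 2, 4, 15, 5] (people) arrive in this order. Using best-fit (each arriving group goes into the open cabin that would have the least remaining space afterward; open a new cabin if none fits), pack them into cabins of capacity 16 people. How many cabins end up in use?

5

  5 → cabin 1 (new)  [load 5/16]
  6 → cabin 1  [load 11/16]
  5 → cabin 1  [load 16/16]
  4 → cabin 2 (new)  [load 4/16]
  2 → cabin 2  [load 6/16]
  2 → cabin 2  [load 8/16]
  6 → cabin 2  [load 14/16]
  4 → cabin 3 (new)  [load 4/16]
  4 → cabin 3  [load 8/16]
  4 → cabin 3  [load 12/16]
  2 → cabin 2  [load 16/16]
  4 → cabin 3  [load 16/16]
  15 → cabin 4 (new)  [load 15/16]
  5 → cabin 5 (new)  [load 5/16]
5 cabins opened.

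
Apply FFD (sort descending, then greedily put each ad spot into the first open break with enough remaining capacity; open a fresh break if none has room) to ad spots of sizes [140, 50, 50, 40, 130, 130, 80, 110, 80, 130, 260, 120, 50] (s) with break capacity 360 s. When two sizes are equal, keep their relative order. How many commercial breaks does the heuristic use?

4

Sorted descending: 260, 140, 130, 130, 130, 120, 110, 80, 80, 50, 50, 50, 40.
  260 → break 1 (new)  [load 260/360]
  140 → break 2 (new)  [load 140/360]
  130 → break 2  [load 270/360]
  130 → break 3 (new)  [load 130/360]
  130 → break 3  [load 260/360]
  120 → break 4 (new)  [load 120/360]
  110 → break 4  [load 230/360]
  80 → break 1  [load 340/360]
  80 → break 2  [load 350/360]
  50 → break 3  [load 310/360]
  50 → break 3  [load 360/360]
  50 → break 4  [load 280/360]
  40 → break 4  [load 320/360]
4 commercial breaks opened.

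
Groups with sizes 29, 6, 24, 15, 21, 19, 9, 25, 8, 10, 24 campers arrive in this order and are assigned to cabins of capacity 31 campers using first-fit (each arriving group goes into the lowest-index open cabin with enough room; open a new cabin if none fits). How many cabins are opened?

  29 → cabin 1 (new)  [load 29/31]
  6 → cabin 2 (new)  [load 6/31]
  24 → cabin 2  [load 30/31]
  15 → cabin 3 (new)  [load 15/31]
  21 → cabin 4 (new)  [load 21/31]
  19 → cabin 5 (new)  [load 19/31]
  9 → cabin 3  [load 24/31]
  25 → cabin 6 (new)  [load 25/31]
  8 → cabin 4  [load 29/31]
  10 → cabin 5  [load 29/31]
  24 → cabin 7 (new)  [load 24/31]
7 cabins opened.

7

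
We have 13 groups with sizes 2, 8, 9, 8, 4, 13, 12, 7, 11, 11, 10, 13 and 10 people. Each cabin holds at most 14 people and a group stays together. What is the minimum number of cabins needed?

11

Total = 13 + 13 + 12 + 11 + 11 + 10 + 10 + 9 + 8 + 8 + 7 + 4 + 2 = 118 people.
Lower bound: ⌈118/14⌉ = 9 cabins.
Also, 10 groups each exceed 7 people, and no two of those can share a cabin, so at least 10 cabins are needed.
A packing using 11 cabins:
  cabin 1: 13 = 13
  cabin 2: 13 = 13
  cabin 3: 12 + 2 = 14
  cabin 4: 11 = 11
  cabin 5: 11 = 11
  cabin 6: 10 + 4 = 14
  cabin 7: 10 = 10
  cabin 8: 9 = 9
  cabin 9: 8 = 8
  cabin 10: 8 = 8
  cabin 11: 7 = 7
No arrangement into 10 cabins stays within capacity, so 11 is optimal.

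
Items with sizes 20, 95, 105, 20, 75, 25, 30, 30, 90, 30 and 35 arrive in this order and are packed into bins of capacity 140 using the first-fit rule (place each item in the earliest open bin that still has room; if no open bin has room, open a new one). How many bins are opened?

5

  20 → bin 1 (new)  [load 20/140]
  95 → bin 1  [load 115/140]
  105 → bin 2 (new)  [load 105/140]
  20 → bin 1  [load 135/140]
  75 → bin 3 (new)  [load 75/140]
  25 → bin 2  [load 130/140]
  30 → bin 3  [load 105/140]
  30 → bin 3  [load 135/140]
  90 → bin 4 (new)  [load 90/140]
  30 → bin 4  [load 120/140]
  35 → bin 5 (new)  [load 35/140]
5 bins opened.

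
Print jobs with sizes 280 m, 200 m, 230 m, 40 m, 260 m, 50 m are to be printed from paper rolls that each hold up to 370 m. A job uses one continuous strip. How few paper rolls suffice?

Total = 280 + 260 + 230 + 200 + 50 + 40 = 1060 m.
Lower bound: ⌈1060/370⌉ = 3 paper rolls.
Also, 4 print jobs each exceed 185 m, and no two of those can share a roll, so at least 4 paper rolls are needed.
A packing using 4 paper rolls:
  roll 1: 280 + 50 + 40 = 370
  roll 2: 260 = 260
  roll 3: 230 = 230
  roll 4: 200 = 200
This matches the lower bound, so 4 is optimal.

4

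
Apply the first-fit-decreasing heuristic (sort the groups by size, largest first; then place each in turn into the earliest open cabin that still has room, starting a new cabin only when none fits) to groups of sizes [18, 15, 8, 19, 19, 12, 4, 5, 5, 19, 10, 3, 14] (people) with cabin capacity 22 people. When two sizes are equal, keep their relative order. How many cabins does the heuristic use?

8

Sorted descending: 19, 19, 19, 18, 15, 14, 12, 10, 8, 5, 5, 4, 3.
  19 → cabin 1 (new)  [load 19/22]
  19 → cabin 2 (new)  [load 19/22]
  19 → cabin 3 (new)  [load 19/22]
  18 → cabin 4 (new)  [load 18/22]
  15 → cabin 5 (new)  [load 15/22]
  14 → cabin 6 (new)  [load 14/22]
  12 → cabin 7 (new)  [load 12/22]
  10 → cabin 7  [load 22/22]
  8 → cabin 6  [load 22/22]
  5 → cabin 5  [load 20/22]
  5 → cabin 8 (new)  [load 5/22]
  4 → cabin 4  [load 22/22]
  3 → cabin 1  [load 22/22]
8 cabins opened.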